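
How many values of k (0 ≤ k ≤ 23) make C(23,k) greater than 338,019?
8

Explanation: Row 23 is unimodal and symmetric about k=23/2. C(23,7)=245,157 ≤ 338,019; C(23,8)=490,314 > 338,019; by symmetry C(23,k) > 338,019 for k = 8..15. That's 15 - 8 + 1 = 8 values.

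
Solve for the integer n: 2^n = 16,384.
14
16,384 = 1,024 × 16 = 2^10 × 2^4 = 2^14, so n = 14.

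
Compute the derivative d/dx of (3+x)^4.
4(3+x)^3
Using the power rule: d/dx (3+x)^4 = 4(3+x)^{3}.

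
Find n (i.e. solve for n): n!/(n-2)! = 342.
19
n!/(n-2)! = n×(n-1), a product of 2 consecutive integers ≈ (n−0.5)^2. 342^(1/2) + 0.5 ≈ 19.0; check n = 19: 19×18 = 342 ✓. So n = 19.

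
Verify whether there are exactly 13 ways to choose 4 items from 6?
C(6,4) = 15 ≠ 13.
Final answer: False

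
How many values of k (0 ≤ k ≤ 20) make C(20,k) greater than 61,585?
7

Explanation: Row 20 is unimodal and symmetric about k=20/2. C(20,6)=38,760 ≤ 61,585; C(20,7)=77,520 > 61,585; by symmetry C(20,k) > 61,585 for k = 7..13. That's 13 - 7 + 1 = 7 values.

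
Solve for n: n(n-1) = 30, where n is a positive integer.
n² − n − 30 = 0, so n = (1 ± √(1 + 4·30))/2 = (1 ± √121)/2 = (1 ± 11)/2, i.e. n = 6 or n = -5. Taking the positive root, n = 6 (check: 6×5 = 30).

Answer: 6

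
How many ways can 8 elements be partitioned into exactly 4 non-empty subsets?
This equals S(8,4), the Stirling number of the 2nd kind.
Using the Stirling recurrence: S(n,k) = k·S(n-1,k) + S(n-1,k-1)
S(8,4) = 4·S(7,4) + S(7,3)
         = 4·350 + 301
         = 1400 + 301
         = 1,701
Final answer: 1,701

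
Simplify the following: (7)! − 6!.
(7)! − 6! = (7)·6! − 6! = (7−1)·6! = 6·6! = 4,320.
Final answer: 4,320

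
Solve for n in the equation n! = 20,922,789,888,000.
16
n! is strictly increasing. 14! = 87,178,291,200, 15! = 1,307,674,368,000, 16! = 20,922,789,888,000 ✓. So n = 16.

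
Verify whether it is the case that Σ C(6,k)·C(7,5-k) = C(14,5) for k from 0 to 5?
Vandermonde's identity gives C(13,5) = 1,287; RHS C(14,5) = 2,002.

Answer: False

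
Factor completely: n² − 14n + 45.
(n − 5)(n − 9)

Seek roots whose sum is 14 and product is 45: (5, 9). So n² − 14n + 45 = (n − 5)(n − 9).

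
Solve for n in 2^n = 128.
7

Working:
2^7 = 128, so n = 7.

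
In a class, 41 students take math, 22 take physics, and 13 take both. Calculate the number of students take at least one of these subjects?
50

|A∪B| = |A|+|B|-|A∩B| = 41+22-13 = 50.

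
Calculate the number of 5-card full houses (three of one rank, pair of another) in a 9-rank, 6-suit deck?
21,600

Working:
Triple rank: 9. Triple suits: C(6,3)=20. Pair rank: 8. Pair suits: C(6,2)=15. Total: 21,600.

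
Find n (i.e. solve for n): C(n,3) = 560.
16

Working:
C(n,3) = n(n−1)(n−2)/3! is increasing in n, and n(n−1)(n−2) = 3!·560 = 3,360 ≈ (n−1)^3 gives n ≈ 16.0. Check: C(14,3) = 364, C(15,3) = 455, C(16,3) = 560 ✓. So n = 16.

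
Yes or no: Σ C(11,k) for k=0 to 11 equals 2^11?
Yes

Working:
Binomial theorem: Σ C(11,k) = (1+1)^11 = 2^11 = 2,048; RHS 2^11 = 2,048.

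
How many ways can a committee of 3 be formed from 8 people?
56

Working:
C(8,3) = 8! / (3! × (8-3)!)
         = 8! / (3! × 5!)
         = 56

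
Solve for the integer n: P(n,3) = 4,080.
17

Working:
P(n,3) = n(n−1)(n−2) is increasing in n; n(n−1)(n−2) ≈ (n−1)^3 = 4,080 gives n ≈ 17.0. Check: P(15,3) = 2,730, P(16,3) = 3,360, P(17,3) = 4,080 ✓. So n = 17.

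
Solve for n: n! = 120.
5

Working:
n! is strictly increasing. 3! = 6, 4! = 24, 5! = 120 ✓. So n = 5.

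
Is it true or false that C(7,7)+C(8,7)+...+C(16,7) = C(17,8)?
True

Hockey stick identity gives Σ = C(17,8) = 24,310; RHS C(17,8) = 24,310.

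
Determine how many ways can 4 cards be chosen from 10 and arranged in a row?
5,040

P(10,4) = 10!/(10-4)! = 5,040.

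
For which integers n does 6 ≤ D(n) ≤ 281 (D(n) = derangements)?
4, 5, 6

Explanation: Using D(n) = (n−1)[D(n−1) + D(n−2)] with D(1)=0, D(2)=1: D(3)=2; D(4)=9; D(5)=44; D(6)=265; D(7)=1,854. So valid n = 4, 5, 6.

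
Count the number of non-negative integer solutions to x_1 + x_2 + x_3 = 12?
91

Working:
C(12+3-1, 3-1) = 91.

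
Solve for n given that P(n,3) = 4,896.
P(n,3) = n(n−1)(n−2) is increasing in n; n(n−1)(n−2) ≈ (n−1)^3 = 4,896 gives n ≈ 18.0. Check: P(16,3) = 3,360, P(17,3) = 4,080, P(18,3) = 4,896 ✓. So n = 18.
Final answer: 18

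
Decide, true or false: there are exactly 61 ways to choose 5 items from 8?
False

Reasoning: C(8,5) = 56 ≠ 61.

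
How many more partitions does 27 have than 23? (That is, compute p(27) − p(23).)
1,755

Pentagonal recurrence p(n) = p(n−1) + p(n−2) − p(n−5) − p(n−7) + …: p(27) = p(26) + p(25) − p(22) − p(20) + p(15) + p(12) − p(5) − p(1) = 2,436 + 1,958 − 1,002 − 627 + 176 + 77 − 7 − 1 = 3,010.
p(23) = p(22) + p(21) − p(18) − p(16) + p(11) + p(8) − p(1) = 1,002 + 792 − 385 − 231 + 56 + 22 − 1 = 1,255.
Difference = 3,010 − 1,255 = 1,755.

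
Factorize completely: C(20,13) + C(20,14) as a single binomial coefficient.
C(21,14)

By Pascal's identity: C(20,13) + C(20,14) = C(21,14) = 116,280.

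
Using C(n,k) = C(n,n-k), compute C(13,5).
1,287

Explanation: C(13,5) = C(13,8) = 1,287.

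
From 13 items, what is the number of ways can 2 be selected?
78

Explanation: C(13,2) = 13! / (2! × (13-2)!)
         = 13! / (2! × 11!)
         = 78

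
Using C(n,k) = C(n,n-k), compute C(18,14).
3,060
C(18,14) = C(18,4) = 3,060.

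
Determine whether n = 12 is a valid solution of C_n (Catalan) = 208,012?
Yes

C_12 = C(24,12)/(12+1) = 2,704,156/13 = 208,012, which equals 208,012.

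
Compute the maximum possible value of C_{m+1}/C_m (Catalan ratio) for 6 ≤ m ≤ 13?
18/5
C_{m+1}/C_m = 2(2m+1)/(m+2), which increases with m. Maximum at m = 13: 2·27/15 = 18/5.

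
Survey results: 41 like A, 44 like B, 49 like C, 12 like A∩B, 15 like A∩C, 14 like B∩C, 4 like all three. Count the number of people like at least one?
|A∪B∪C| = 41+44+49-12-15-14+4 = 97.
Final answer: 97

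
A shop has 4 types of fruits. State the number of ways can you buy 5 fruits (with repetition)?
56
Stars and bars: C(5+4-1, 5) = C(8, 5) = 56.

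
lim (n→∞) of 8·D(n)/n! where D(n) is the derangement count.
8/e

Working:
D(n)/n! → 1/e, so 8·D(n)/n! → 8/e.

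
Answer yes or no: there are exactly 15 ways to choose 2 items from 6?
Yes

Working:
C(6,2) = 15.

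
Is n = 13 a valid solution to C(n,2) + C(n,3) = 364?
Yes

Reasoning: C(13,2) + C(13,3) = 78 + 286 = 364, which equals 364.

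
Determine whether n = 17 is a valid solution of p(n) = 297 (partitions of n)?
Yes
Pentagonal recurrence p(n) = p(n−1) + p(n−2) − p(n−5) − p(n−7) + …: p(17) = p(16) + p(15) − p(12) − p(10) + p(5) + p(2) = 231 + 176 − 77 − 42 + 7 + 2 = 297, which equals 297.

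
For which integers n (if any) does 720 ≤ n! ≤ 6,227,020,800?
n! is strictly increasing; 6! = 720 and 13! = 6,227,020,800, so valid n = 6, 7, 8, 9, 10, 11, 12, 13.

Answer: 6, 7, 8, 9, 10, 11, 12, 13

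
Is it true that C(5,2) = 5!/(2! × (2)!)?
False

Explanation: The correct denominator is 2!×3!, giving C(5,2) = 10; the stated RHS is 5!/(2!×2!) = 30 ≠ 10, so the statement does not hold.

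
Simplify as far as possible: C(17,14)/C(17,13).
2/7
C(n,k+1)/C(n,k) = (n−k)/(k+1). Here (17−13)/(13+1) = 4/14 = 2/7.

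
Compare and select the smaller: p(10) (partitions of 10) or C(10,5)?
p(10)

Working:
Pentagonal recurrence p(n) = p(n−1) + p(n−2) − p(n−5) − p(n−7) + …: p(10) = p(9) + p(8) − p(5) − p(3) = 30 + 22 − 7 − 3 = 42; C(10,5) = 252.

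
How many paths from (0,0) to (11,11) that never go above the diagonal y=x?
58,786

Counted by the Catalan number C_11: C_11 = C(22,11)/(11+1) = 705,432/12 = 58,786.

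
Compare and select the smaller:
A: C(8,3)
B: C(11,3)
A

Reasoning: A=C(8,3)=56, B=C(11,3)=165.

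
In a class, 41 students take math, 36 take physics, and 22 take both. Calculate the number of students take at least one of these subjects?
55

Working:
|A∪B| = |A|+|B|-|A∩B| = 41+36-22 = 55.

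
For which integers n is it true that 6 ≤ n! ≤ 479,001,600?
3, 4, 5, 6, 7, 8, 9, 10, 11, 12

Reasoning: n! is strictly increasing; 3! = 6 and 12! = 479,001,600, so valid n = 3, 4, 5, 6, 7, 8, 9, 10, 11, 12.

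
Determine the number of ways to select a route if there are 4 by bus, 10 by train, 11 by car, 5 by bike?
30

Explanation: By the addition principle: 4 + 10 + 11 + 5 = 30.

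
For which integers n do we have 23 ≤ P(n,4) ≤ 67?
4

Explanation: P(3,4)=0; P(4,4)=24; P(5,4)=120. So valid n = 4.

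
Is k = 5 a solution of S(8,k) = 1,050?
Yes

Working:
S(8,5) = 5·S(7,5) + S(7,4) = 5·140 + 350 = 1,050, which equals 1,050.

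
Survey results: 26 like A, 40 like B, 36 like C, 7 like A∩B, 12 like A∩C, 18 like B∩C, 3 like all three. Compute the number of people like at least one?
68
|A∪B∪C| = 26+40+36-7-12-18+3 = 68.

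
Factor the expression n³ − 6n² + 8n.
n(n − 2)(n − 4)

Reasoning: n³ − 6n² + 8n = n(n² − 6n + 8) = n(n − 2)(n − 4).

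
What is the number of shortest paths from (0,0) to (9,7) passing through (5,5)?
3,780

Solution: To (5,5): C(10,5)=252. From there: C(6,4)=15. Total: 3,780.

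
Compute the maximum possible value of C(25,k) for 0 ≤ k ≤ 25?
5,200,300

Reasoning: Maximum at k = 12 or k = 13: C(25,12) = 5,200,300.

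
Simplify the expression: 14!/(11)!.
2,184

This equals 14×13×12 = 2,184.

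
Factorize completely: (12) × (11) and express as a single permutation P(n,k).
P(12,2) = 12!/(10)!

Product of 2 consecutive descending integers starting at 12: P(12,2) = 12!/10! = 132.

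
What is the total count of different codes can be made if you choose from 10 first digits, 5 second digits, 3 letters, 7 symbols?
By the multiplication principle: 10 × 5 × 3 × 7 = 1,050.

Answer: 1,050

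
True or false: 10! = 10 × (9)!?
True

Solution: By definition n! = n × (n-1)!, so 10! = 10 × 9!.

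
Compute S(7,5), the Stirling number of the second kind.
140
Using the Stirling recurrence: S(n,k) = k·S(n-1,k) + S(n-1,k-1)
S(7,5) = 5·S(6,5) + S(6,4)
         = 5·15 + 65
         = 75 + 65
         = 140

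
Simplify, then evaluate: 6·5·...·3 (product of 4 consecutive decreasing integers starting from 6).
360

Working:
This is P(6,4) = 6!/(2)! = 360.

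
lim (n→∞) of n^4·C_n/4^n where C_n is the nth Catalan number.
C_n ~ 4^n/(n^(3/2)√π), so n^4·C_n/4^n ~ n^(4 − 3/2)/√π → ∞.

Answer: ∞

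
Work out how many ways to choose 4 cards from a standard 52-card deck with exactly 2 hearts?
57,798

Explanation: 13 hearts and 39 non-hearts: C(13,2) × C(39,2) = 78 × 741 = 57,798.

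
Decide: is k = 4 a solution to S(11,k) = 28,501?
No

Working:
S(11,4) = 4·S(10,4) + S(10,3) = 4·34,105 + 9,330 = 145,750, which does not equal 28,501.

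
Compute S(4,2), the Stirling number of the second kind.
Using the Stirling recurrence: S(n,k) = k·S(n-1,k) + S(n-1,k-1)
S(4,2) = 2·S(3,2) + S(3,1)
         = 2·3 + 1
         = 6 + 1
         = 7
Final answer: 7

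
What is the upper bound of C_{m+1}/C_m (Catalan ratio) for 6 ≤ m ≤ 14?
C_{m+1}/C_m = 2(2m+1)/(m+2), which increases with m. Maximum at m = 14: 2·29/16 = 29/8.

Answer: 29/8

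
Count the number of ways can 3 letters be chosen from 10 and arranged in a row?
P(10,3) = 10!/(10-3)! = 720.
Final answer: 720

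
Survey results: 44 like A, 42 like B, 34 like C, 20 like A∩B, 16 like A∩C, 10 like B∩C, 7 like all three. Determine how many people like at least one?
|A∪B∪C| = 44+42+34-20-16-10+7 = 81.

Answer: 81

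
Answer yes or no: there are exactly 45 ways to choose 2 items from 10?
Yes

Reasoning: C(10,2) = 45.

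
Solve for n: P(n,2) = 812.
P(n,2) = n(n−1) is increasing in n; n(n−1) ≈ (n−0.5)^2 = 812 gives n ≈ 29.0. Check: P(27,2) = 702, P(28,2) = 756, P(29,2) = 812 ✓. So n = 29.
Final answer: 29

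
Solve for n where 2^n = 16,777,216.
24
16,777,216 = 1,024 × 1,024 × 16 = 2^10 × 2^10 × 2^4 = 2^24, so n = 24.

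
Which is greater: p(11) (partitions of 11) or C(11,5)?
C(11,5)

Solution: Pentagonal recurrence p(n) = p(n−1) + p(n−2) − p(n−5) − p(n−7) + …: p(11) = p(10) + p(9) − p(6) − p(4) = 42 + 30 − 11 − 5 = 56; C(11,5) = 462.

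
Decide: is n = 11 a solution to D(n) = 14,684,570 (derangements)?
Yes

Explanation: D(11) = (11-1)·[D(10) + D(9)] = 10·[1,334,961 + 133,496] = 14,684,570, which equals 14,684,570.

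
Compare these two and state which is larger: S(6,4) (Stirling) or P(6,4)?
P(6,4)

Reasoning: S(6,4) = 4·S(5,4) + S(5,3) = 4·10 + 25 = 65; P(6,4) = 360.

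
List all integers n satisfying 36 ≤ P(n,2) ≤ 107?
P(6,2)=30; P(7,2)=42; P(8,2)=56; P(9,2)=72; P(10,2)=90; P(11,2)=110. So valid n = 7, 8, 9, 10.

Answer: 7, 8, 9, 10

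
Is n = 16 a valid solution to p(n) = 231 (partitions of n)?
Yes

Pentagonal recurrence p(n) = p(n−1) + p(n−2) − p(n−5) − p(n−7) + …: p(16) = p(15) + p(14) − p(11) − p(9) + p(4) + p(1) = 176 + 135 − 56 − 30 + 5 + 1 = 231, which equals 231.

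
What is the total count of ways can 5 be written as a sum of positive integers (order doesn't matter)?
7

Reasoning: Pentagonal recurrence p(n) = p(n−1) + p(n−2) − p(n−5) − p(n−7) + …: p(5) = p(4) + p(3) − p(0) = 5 + 3 − 1 = 7.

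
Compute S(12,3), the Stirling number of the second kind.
86,526

Reasoning: Using the Stirling recurrence: S(n,k) = k·S(n-1,k) + S(n-1,k-1)
S(12,3) = 3·S(11,3) + S(11,2)
         = 3·28501 + 1023
         = 85503 + 1023
         = 86,526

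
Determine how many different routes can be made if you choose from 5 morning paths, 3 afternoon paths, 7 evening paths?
By the multiplication principle: 5 × 3 × 7 = 105.
Final answer: 105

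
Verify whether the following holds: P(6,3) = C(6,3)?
P(6,3) = 120 but C(6,3) = 20; they differ by a factor of 3! = 6, so the statement does not hold.
Final answer: False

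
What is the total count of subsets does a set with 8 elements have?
256

Explanation: Each element can be included or excluded: 2^8 = 256.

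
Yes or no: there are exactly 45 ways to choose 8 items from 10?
Yes

C(10,8) = 45.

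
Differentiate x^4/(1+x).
(4x^3(1+x) - x^4)/(1+x)²

Working:
Quotient rule: [4x^{3}(1+x) - x^4]/(1+x)².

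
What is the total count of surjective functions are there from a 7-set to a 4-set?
8,400

Working:
Onto functions = 4! × S(7,4)
First compute S(7,4) via recurrence:
Using the Stirling recurrence: S(n,k) = k·S(n-1,k) + S(n-1,k-1)
S(7,4) = 4·S(6,4) + S(6,3)
         = 4·65 + 90
         = 260 + 90
         = 350
Then: 24 × 350 = 8,400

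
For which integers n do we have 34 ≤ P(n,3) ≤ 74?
5

Working:
P(4,3)=24; P(5,3)=60; P(6,3)=120. So valid n = 5.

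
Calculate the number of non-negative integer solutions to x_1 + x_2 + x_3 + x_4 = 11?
364

Solution: C(11+4-1, 4-1) = 364.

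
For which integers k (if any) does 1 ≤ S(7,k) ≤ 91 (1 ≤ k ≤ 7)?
1, 2, 6, 7

Working:
S(7,1)=1; S(7,2)=63; S(7,3)=301; S(7,4)=350; S(7,5)=140; S(7,6)=21; S(7,7)=1. So valid k = 1, 2, 6, 7.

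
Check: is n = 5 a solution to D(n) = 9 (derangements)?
No

Working:
D(5) = (5-1)·[D(4) + D(3)] = 4·[9 + 2] = 44, which does not equal 9.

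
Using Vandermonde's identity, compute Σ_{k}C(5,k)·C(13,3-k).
= C(5+13,3) = C(18,3) = 816.
Final answer: 816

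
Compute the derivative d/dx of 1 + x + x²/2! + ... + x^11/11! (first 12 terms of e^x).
1 + x + x²/2! + ... + x^10/10!

Explanation: Differentiating term by term gives the first 11 terms of e^x.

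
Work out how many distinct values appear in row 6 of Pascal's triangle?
4

Row 6 has entries C(6,0)..C(6,6); by symmetry C(6,k)=C(6,6-k), giving 4 distinct values.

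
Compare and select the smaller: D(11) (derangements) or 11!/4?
11!/4

Working:
D(11) = (11-1)·[D(10) + D(9)] = 10·[1,334,961 + 133,496] = 14,684,570; 11!/4 = 39,916,800/4 = 9,979,200.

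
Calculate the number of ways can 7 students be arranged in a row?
Arrangements of 7 distinct objects: 7! = 5,040.
Final answer: 5,040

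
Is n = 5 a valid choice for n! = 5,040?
5! = 5·4! = 5·24 = 120, which does not equal 5,040.
Final answer: No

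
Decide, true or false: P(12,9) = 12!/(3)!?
True

Solution: Permutation formula P(n,k) = n!/(n-k)!: 12!/3! = 479,001,600/6 = 79,833,600 = P(12,9). The statement holds.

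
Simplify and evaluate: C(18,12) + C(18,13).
By Pascal's identity: C(19,13) = 27,132.
Final answer: 27,132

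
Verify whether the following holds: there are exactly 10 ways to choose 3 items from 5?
True

Working:
C(5,3) = 10.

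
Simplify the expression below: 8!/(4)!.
This equals 8×7×...×5 = 1,680.
Final answer: 1,680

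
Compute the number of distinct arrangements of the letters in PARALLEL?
3,360

Reasoning: Word has 8 letters (P=1, A=2, R=1, L=3, E=1). Arrangements: 8!/Π(k!) = 3,360.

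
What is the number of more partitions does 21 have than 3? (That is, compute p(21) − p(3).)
789

Pentagonal recurrence p(n) = p(n−1) + p(n−2) − p(n−5) − p(n−7) + …: p(21) = p(20) + p(19) − p(16) − p(14) + p(9) + p(6) = 627 + 490 − 231 − 135 + 30 + 11 = 792.
p(3) = p(2) + p(1) = 2 + 1 = 3.
Difference = 792 − 3 = 789.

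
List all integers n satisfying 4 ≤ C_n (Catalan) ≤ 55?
3, 4, 5

Solution: C_2=2; C_3=5; C_4=14; C_5=42; C_6=132. So valid n = 3, 4, 5.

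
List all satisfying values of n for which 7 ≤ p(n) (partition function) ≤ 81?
Tabulating p(n) via p(n) = p(n−1) + p(n−2) − p(n−5) − p(n−7) + …: p(4)=5; p(5)=7; p(6)=11; p(7)=15; p(8)=22; p(9)=30; p(10)=42; p(11)=56; p(12)=77; p(13)=101. So valid n = 5, 6, 7, 8, 9, 10, 11, 12.
Final answer: 5, 6, 7, 8, 9, 10, 11, 12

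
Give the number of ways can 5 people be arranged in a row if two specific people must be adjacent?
Treat pair as unit: (5-1)! arrangements × 2 internal orders = 48.
Final answer: 48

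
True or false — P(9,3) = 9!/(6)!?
True

Working:
Permutation formula P(n,k) = n!/(n-k)!: 9!/6! = 362,880/720 = 504 = P(9,3). The statement holds.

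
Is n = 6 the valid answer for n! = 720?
Yes

Solution: 6! = 6·5! = 6·120 = 720, which equals 720.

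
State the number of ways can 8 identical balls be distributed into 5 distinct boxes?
C(8+5-1, 5-1) = C(12, 4) = 495.

Answer: 495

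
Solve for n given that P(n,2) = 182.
14

Reasoning: P(n,2) = n(n−1) is increasing in n; n(n−1) ≈ (n−0.5)^2 = 182 gives n ≈ 14.0. Check: P(12,2) = 132, P(13,2) = 156, P(14,2) = 182 ✓. So n = 14.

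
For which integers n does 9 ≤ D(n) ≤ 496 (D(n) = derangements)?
4, 5, 6

Solution: Using D(n) = (n−1)[D(n−1) + D(n−2)] with D(1)=0, D(2)=1: D(3)=2; D(4)=9; D(5)=44; D(6)=265; D(7)=1,854. So valid n = 4, 5, 6.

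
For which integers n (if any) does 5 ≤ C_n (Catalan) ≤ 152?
C_2=2; C_3=5; C_4=14; C_5=42; C_6=132; C_7=429. So valid n = 3, 4, 5, 6.
Final answer: 3, 4, 5, 6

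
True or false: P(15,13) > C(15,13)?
True

Working:
P(15,13) = 653,837,184,000 and C(15,13) = 105; P(n,r) = r! × C(n,r) so P > C whenever r ≥ 2.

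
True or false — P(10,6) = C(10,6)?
P(10,6) = 151,200 but C(10,6) = 210; they differ by a factor of 6! = 720, so the statement does not hold.
Final answer: False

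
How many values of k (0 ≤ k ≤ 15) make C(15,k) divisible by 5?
12

Solution: Checking C(15,k) mod 5 for k = 0..15: divisible at k = 1, 2, 3, 4, 6, 7, 8, 9, 11, 12, 13, 14. That's 12 values.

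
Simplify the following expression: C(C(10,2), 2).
990

Reasoning: C(10,2) = 45, then C(45, 2) = 990.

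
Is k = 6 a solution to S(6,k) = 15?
No

Explanation: S(6,6) = 6·S(5,6) + S(5,5) = 6·0 + 1 = 1, which does not equal 15.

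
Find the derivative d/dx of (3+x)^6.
Using the power rule: d/dx (3+x)^6 = 6(3+x)^{5}.

Answer: 6(3+x)^5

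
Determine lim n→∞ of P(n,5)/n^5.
1
P(n,5) = n(n-1)···(n-4) ≈ n^5 for large n. Limit = 1.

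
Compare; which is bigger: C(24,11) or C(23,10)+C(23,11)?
Equal
By Pascal's identity: C(24,11) = C(23,10)+C(23,11) = 2,496,144. Equal.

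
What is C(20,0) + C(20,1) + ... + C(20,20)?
Sum of binomial coefficients = 2^20 = 1,048,576.
Final answer: 1,048,576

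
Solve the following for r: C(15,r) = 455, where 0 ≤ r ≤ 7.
3

Working:
C(15,r) is increasing for 0 ≤ r ≤ 7. Stepping up (C(15,r+1) = C(15,r)·(15−r)/(r+1)): C(15,1) = 15, C(15,2) = 105, C(15,3) = 455 ✓. So r = 3.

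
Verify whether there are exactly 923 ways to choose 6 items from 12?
False

C(12,6) = 924 ≠ 923.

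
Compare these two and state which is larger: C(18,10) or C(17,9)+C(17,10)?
By Pascal's identity: C(18,10) = C(17,9)+C(17,10) = 43,758. Equal.

Answer: Equal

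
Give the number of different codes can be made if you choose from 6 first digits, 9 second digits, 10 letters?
540
By the multiplication principle: 6 × 9 × 10 = 540.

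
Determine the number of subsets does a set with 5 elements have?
32

Solution: Each element can be included or excluded: 2^5 = 32.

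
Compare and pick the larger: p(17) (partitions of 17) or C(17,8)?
Pentagonal recurrence p(n) = p(n−1) + p(n−2) − p(n−5) − p(n−7) + …: p(17) = p(16) + p(15) − p(12) − p(10) + p(5) + p(2) = 231 + 176 − 77 − 42 + 7 + 2 = 297; C(17,8) = 24,310.

Answer: C(17,8)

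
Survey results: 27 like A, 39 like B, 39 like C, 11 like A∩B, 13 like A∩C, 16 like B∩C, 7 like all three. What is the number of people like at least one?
|A∪B∪C| = 27+39+39-11-13-16+7 = 72.

Answer: 72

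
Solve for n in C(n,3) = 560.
16
C(n,3) = n(n−1)(n−2)/3! is increasing in n, and n(n−1)(n−2) = 3!·560 = 3,360 ≈ (n−1)^3 gives n ≈ 16.0. Check: C(14,3) = 364, C(15,3) = 455, C(16,3) = 560 ✓. So n = 16.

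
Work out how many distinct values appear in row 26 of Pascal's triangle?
Row 26 has entries C(26,0)..C(26,26); by symmetry C(26,k)=C(26,26-k), giving 14 distinct values.
Final answer: 14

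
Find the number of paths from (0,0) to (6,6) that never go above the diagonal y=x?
132
Counted by the Catalan number C_6: C_6 = C(12,6)/(6+1) = 924/7 = 132.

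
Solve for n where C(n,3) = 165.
11

Working:
C(n,3) = n(n−1)(n−2)/3! is increasing in n, and n(n−1)(n−2) = 3!·165 = 990 ≈ (n−1)^3 gives n ≈ 11.0. Check: C(9,3) = 84, C(10,3) = 120, C(11,3) = 165 ✓. So n = 11.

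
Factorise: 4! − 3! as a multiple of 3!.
3 × 3! = 18

4! − 3! = 4·3! − 3! = (4 − 1)·3! = 3 × 3! = 18.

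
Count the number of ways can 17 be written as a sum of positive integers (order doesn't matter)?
297

Pentagonal recurrence p(n) = p(n−1) + p(n−2) − p(n−5) − p(n−7) + …: p(17) = p(16) + p(15) − p(12) − p(10) + p(5) + p(2) = 231 + 176 − 77 − 42 + 7 + 2 = 297.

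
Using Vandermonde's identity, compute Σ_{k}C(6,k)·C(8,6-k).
3,003
= C(6+8,6) = C(14,6) = 3,003.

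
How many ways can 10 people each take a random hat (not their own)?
1,334,961

Using D(n) = (n-1)[D(n-1) + D(n-2)]:
D(10) = (10-1) × [D(9) + D(8)]
      = 9 × [133496 + 14833]
      = 9 × 148329
      = 1,334,961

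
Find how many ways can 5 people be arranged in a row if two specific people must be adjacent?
Treat pair as unit: (5-1)! arrangements × 2 internal orders = 48.
Final answer: 48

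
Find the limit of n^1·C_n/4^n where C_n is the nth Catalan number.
0

Working:
C_n ~ 4^n/(n^(3/2)√π), so n^1·C_n/4^n ~ n^(1 − 3/2)/√π → 0.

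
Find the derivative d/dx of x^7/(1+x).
(7x^6(1+x) - x^7)/(1+x)²

Explanation: Quotient rule: [7x^{6}(1+x) - x^7]/(1+x)².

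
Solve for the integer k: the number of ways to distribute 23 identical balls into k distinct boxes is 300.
3

Solution: Stars and bars: the count is C(23+k−1, k−1), increasing in k. k=2: C(24,1) = 24, k=3: C(25,2) = 300 ✓. So k = 3.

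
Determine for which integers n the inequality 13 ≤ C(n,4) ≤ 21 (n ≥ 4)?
6

Reasoning: C(5,4)=5; C(6,4)=15; C(7,4)=35. So valid n = 6.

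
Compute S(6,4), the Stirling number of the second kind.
65

Solution: Using the Stirling recurrence: S(n,k) = k·S(n-1,k) + S(n-1,k-1)
S(6,4) = 4·S(5,4) + S(5,3)
         = 4·10 + 25
         = 40 + 25
         = 65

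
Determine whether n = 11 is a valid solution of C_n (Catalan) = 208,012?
C_11 = C(22,11)/(11+1) = 705,432/12 = 58,786, which does not equal 208,012.

Answer: No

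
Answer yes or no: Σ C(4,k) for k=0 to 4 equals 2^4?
Yes

Binomial theorem: Σ C(4,k) = (1+1)^4 = 2^4 = 16; RHS 2^4 = 16.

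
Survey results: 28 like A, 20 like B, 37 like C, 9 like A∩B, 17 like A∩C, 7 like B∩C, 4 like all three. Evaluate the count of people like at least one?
56

Reasoning: |A∪B∪C| = 28+20+37-9-17-7+4 = 56.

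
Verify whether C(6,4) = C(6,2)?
True

Solution: Symmetry C(n,k) = C(n,n-k): C(6,4) = 15 and C(6,2) = 15. Both sides agree, so the statement holds.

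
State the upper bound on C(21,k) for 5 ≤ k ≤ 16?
C(21,k) is maximised at the centre of the row: C(21,10) = 352,716.

Answer: 352,716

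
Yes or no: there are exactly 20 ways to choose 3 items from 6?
Yes

Solution: C(6,3) = 20.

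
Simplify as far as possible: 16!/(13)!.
3,360

Solution: This equals 16×15×14 = 3,360.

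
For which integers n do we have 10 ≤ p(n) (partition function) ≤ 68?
6, 7, 8, 9, 10, 11

Reasoning: Tabulating p(n) via p(n) = p(n−1) + p(n−2) − p(n−5) − p(n−7) + …: p(5)=7; p(6)=11; p(7)=15; p(8)=22; p(9)=30; p(10)=42; p(11)=56; p(12)=77. So valid n = 6, 7, 8, 9, 10, 11.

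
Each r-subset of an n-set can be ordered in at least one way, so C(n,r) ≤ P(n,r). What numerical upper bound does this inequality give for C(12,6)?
P(12,6) = 12·11·10·9·8·7 = 665,280, so C(12,6) ≤ 665,280. (The bound is loose by a factor of 6! = 720: C(12,6) = 665,280/720 = 924.)
Final answer: 665,280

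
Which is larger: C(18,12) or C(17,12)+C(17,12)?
C(18,12)

Solution: C(18,12)=18,564; C(17,12)+C(17,12)=6,188+6,188=12,376.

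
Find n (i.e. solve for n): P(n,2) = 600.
25

Reasoning: P(n,2) = n(n−1) is increasing in n; n(n−1) ≈ (n−0.5)^2 = 600 gives n ≈ 25.0. Check: P(23,2) = 506, P(24,2) = 552, P(25,2) = 600 ✓. So n = 25.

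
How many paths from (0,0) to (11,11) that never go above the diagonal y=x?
58,786

Counted by the Catalan number C_11: C_11 = C(22,11)/(11+1) = 705,432/12 = 58,786.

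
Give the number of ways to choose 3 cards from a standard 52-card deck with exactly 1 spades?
9,633

Working:
13 spades and 39 non-spades: C(13,1) × C(39,2) = 13 × 741 = 9,633.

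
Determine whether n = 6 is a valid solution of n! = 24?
No

Working:
6! = 6·5! = 6·120 = 720, which does not equal 24.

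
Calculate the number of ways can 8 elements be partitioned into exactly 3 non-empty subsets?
966

Solution: This equals S(8,3), the Stirling number of the 2nd kind.
Using the Stirling recurrence: S(n,k) = k·S(n-1,k) + S(n-1,k-1)
S(8,3) = 3·S(7,3) + S(7,2)
         = 3·301 + 63
         = 903 + 63
         = 966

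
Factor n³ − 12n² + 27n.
n(n − 3)(n − 9)

Reasoning: n³ − 12n² + 27n = n(n² − 12n + 27) = n(n − 3)(n − 9).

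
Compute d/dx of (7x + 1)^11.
77(7x + 1)^10

Solution: Chain rule: 11(7x+1)^{10} × 7 = 77(7x+1)^{10}.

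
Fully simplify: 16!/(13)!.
3,360

Reasoning: This equals 16×15×14 = 3,360.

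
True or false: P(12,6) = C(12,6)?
False

P(12,6) = 665,280 and C(12,6) = 924; P(n,r) = r! × C(n,r) so P > C whenever r ≥ 2.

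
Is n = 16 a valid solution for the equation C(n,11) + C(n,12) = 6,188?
C(16,11) + C(16,12) = 4,368 + 1,820 = 6,188, which equals 6,188.
Final answer: Yes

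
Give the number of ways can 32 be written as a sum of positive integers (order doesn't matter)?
8,349
Pentagonal recurrence p(n) = p(n−1) + p(n−2) − p(n−5) − p(n−7) + …: p(32) = p(31) + p(30) − p(27) − p(25) + p(20) + p(17) − p(10) − p(6) = 6,842 + 5,604 − 3,010 − 1,958 + 627 + 297 − 42 − 11 = 8,349.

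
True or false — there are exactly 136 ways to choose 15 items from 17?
True
C(17,15) = 136.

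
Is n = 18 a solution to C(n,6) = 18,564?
C(18,6) = 18·17·16·15·14·13/6! = 13,366,080/720 = 18,564, which equals 18,564.

Answer: Yes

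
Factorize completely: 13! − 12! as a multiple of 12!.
13! − 12! = 13·12! − 12! = (13 − 1)·12! = 12 × 12! = 5,748,019,200.

Answer: 12 × 12! = 5,748,019,200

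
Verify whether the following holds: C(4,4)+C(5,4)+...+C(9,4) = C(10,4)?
False

Hockey stick identity gives Σ = C(10,5) = 252; RHS C(10,4) = 210.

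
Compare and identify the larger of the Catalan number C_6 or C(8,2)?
C_6 = C(12,6)/(6+1) = 924/7 = 132; C(8,2) = 28.
Final answer: C_6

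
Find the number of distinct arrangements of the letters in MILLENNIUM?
226,800
Word has 10 letters (M=2, I=2, L=2, E=1, N=2, U=1). Arrangements: 10!/Π(k!) = 226,800.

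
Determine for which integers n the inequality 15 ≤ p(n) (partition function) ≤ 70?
7, 8, 9, 10, 11

Explanation: Tabulating p(n) via p(n) = p(n−1) + p(n−2) − p(n−5) − p(n−7) + …: p(6)=11; p(7)=15; p(8)=22; p(9)=30; p(10)=42; p(11)=56; p(12)=77. So valid n = 7, 8, 9, 10, 11.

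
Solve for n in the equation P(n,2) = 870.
30

Explanation: P(n,2) = n(n−1) is increasing in n; n(n−1) ≈ (n−0.5)^2 = 870 gives n ≈ 30.0. Check: P(28,2) = 756, P(29,2) = 812, P(30,2) = 870 ✓. So n = 30.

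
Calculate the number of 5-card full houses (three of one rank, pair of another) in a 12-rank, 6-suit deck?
39,600

Explanation: Triple rank: 12. Triple suits: C(6,3)=20. Pair rank: 11. Pair suits: C(6,2)=15. Total: 39,600.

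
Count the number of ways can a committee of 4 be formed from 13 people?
715

Reasoning: C(13,4) = 13! / (4! × (13-4)!)
         = 13! / (4! × 9!)
         = 715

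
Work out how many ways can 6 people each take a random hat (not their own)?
265

Working:
Using D(n) = (n-1)[D(n-1) + D(n-2)]:
D(6) = (6-1) × [D(5) + D(4)]
      = 5 × [44 + 9]
      = 5 × 53
      = 265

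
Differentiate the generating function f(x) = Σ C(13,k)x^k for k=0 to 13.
Σ k·C(13,k)x^(k-1) for k=1 to 13

Reasoning: Term-by-term differentiation gives Σ k·C(13,k)x^{k-1} for k=1 to 13.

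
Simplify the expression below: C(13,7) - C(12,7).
924

Reasoning: C(13,7) - C(12,7) = C(12,6) = 924.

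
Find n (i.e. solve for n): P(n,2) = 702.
27

Solution: P(n,2) = n(n−1) is increasing in n; n(n−1) ≈ (n−0.5)^2 = 702 gives n ≈ 27.0. Check: P(25,2) = 600, P(26,2) = 650, P(27,2) = 702 ✓. So n = 27.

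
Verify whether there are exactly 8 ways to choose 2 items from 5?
False

Solution: C(5,2) = 10 ≠ 8.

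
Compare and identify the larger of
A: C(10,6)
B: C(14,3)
A=C(10,6)=210, B=C(14,3)=364.
Final answer: B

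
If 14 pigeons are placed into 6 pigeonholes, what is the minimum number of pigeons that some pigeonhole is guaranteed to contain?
3

Pigeonhole: ⌈14/6⌉ = 3.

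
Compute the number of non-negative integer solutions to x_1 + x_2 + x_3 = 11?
78
C(11+3-1, 3-1) = 78.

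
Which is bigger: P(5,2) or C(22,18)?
C(22,18)

Reasoning: P(5,2)=20, C(22,18)=7,315.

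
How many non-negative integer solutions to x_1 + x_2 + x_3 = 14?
120

Explanation: C(14+3-1, 3-1) = 120.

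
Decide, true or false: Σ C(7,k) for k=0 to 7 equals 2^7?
Binomial theorem: Σ C(7,k) = (1+1)^7 = 2^7 = 128; RHS 2^7 = 128.

Answer: True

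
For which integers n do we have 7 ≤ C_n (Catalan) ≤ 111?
4, 5

Working:
C_3=5; C_4=14; C_5=42; C_6=132. So valid n = 4, 5.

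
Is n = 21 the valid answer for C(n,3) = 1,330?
Yes

Working:
C(21,3) = 21·20·19/3! = 7,980/6 = 1,330, which equals 1,330.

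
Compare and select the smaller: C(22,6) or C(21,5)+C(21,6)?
Equal

Working:
By Pascal's identity: C(22,6) = C(21,5)+C(21,6) = 74,613. Equal.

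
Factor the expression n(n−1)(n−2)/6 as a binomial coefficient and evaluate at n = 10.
C(n,3); C(10,3) = 120

n(n−1)(n−2)/6 = n!/(3!(n−3)!) = C(n,3). At n = 10: C(10,3) = 120.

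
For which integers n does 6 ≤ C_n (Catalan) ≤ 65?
C_3=5; C_4=14; C_5=42; C_6=132. So valid n = 4, 5.

Answer: 4, 5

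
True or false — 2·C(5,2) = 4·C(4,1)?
False

Reasoning: Absorption identity k·C(n,k) = n·C(n-1,k-1). LHS = 2·10 = 20; RHS = 4·4 = 16.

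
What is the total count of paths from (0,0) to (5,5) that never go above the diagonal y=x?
42
Counted by the Catalan number C_5: C_5 = C(10,5)/(5+1) = 252/6 = 42.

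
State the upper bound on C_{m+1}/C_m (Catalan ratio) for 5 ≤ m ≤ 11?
C_{m+1}/C_m = 2(2m+1)/(m+2), which increases with m. Maximum at m = 11: 2·23/13 = 46/13.
Final answer: 46/13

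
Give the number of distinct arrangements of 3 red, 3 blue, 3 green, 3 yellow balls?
369,600

Multinomial: 12!/(3! × 3! × 3! × 3!) = 369,600.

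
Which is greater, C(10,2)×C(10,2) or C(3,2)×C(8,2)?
C(10,2)×C(10,2)

Explanation: C(10,2)×C(10,2)=2,025, C(3,2)×C(8,2)=84.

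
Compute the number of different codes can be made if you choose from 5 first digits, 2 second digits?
10

Solution: By the multiplication principle: 5 × 2 = 10.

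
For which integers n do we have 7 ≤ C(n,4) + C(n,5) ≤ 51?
C(5,4)+C(5,5)=6; C(6,4)+C(6,5)=21; C(7,4)+C(7,5)=56. So valid n = 6.
Final answer: 6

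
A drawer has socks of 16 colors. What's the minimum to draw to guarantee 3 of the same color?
33
Worst case: 2 of each = 32. One more: 33.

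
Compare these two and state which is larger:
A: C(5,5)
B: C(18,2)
B

Solution: A=C(5,5)=1, B=C(18,2)=153.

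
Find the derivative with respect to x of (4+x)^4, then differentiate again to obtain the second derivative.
First derivative: 4(4+x)^{3}. Second derivative: 4·3·(4+x)^{2} = 12(4+x)^{2}.

Answer: 12(4+x)^2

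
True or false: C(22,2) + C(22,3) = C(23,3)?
True

Reasoning: Pascal's identity C(n,k) + C(n,k+1) = C(n+1,k+1): 231 + 1,540 = 1,771 = C(23,3).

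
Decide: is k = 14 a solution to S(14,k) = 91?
No
S(14,14) = 14·S(13,14) + S(13,13) = 14·0 + 1 = 1, which does not equal 91.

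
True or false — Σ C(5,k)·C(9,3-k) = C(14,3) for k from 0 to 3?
True

Working:
Vandermonde's identity gives C(14,3) = 364; RHS C(14,3) = 364.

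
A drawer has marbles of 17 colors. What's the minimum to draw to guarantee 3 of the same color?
Worst case: 2 of each = 34. One more: 35.

Answer: 35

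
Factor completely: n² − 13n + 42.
(n − 6)(n − 7)

Explanation: Seek roots whose sum is 13 and product is 42: (6, 7). So n² − 13n + 42 = (n − 6)(n − 7).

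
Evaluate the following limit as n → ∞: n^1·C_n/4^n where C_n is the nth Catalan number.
C_n ~ 4^n/(n^(3/2)√π), so n^1·C_n/4^n ~ n^(1 − 3/2)/√π → 0.
Final answer: 0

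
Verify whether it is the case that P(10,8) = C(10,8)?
False

P(10,8) = 1,814,400 but C(10,8) = 45; they differ by a factor of 8! = 40320, so the statement does not hold.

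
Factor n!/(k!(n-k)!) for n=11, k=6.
C(11,6) = 462

Reasoning: This is the binomial coefficient C(11,6) = 462.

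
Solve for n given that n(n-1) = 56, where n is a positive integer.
n² − n − 56 = 0, so n = (1 ± √(1 + 4·56))/2 = (1 ± √225)/2 = (1 ± 15)/2, i.e. n = 8 or n = -7. Taking the positive root, n = 8 (check: 8×7 = 56).

Answer: 8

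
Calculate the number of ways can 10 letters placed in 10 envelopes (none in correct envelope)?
1,334,961

Working:
Using D(n) = (n-1)[D(n-1) + D(n-2)]:
D(10) = (10-1) × [D(9) + D(8)]
      = 9 × [133496 + 14833]
      = 9 × 148329
      = 1,334,961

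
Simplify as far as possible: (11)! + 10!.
43,545,600

(11)! + 10! = (11)·10! + 10! = (11+1)·10! = 12·10! = 43,545,600.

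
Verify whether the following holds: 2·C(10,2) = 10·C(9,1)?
Absorption identity k·C(n,k) = n·C(n-1,k-1). LHS = 2·45 = 90; RHS = 10·9 = 90.

Answer: True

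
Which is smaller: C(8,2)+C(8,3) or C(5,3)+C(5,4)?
First=84, Second=15.
Final answer: C(5,3)+C(5,4)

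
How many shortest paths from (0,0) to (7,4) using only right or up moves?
Choose 7 rights from 11 moves: C(11,7) = 330.

Answer: 330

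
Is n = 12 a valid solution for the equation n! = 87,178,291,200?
12! = 12·11! = 12·39,916,800 = 479,001,600, which does not equal 87,178,291,200.

Answer: No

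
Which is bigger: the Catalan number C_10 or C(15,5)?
C_10

Reasoning: C_10 = C(20,10)/(10+1) = 184,756/11 = 16,796; C(15,5) = 3,003.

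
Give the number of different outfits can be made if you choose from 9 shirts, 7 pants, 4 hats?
By the multiplication principle: 9 × 7 × 4 = 252.

Answer: 252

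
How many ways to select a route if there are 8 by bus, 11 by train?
19
By the addition principle: 8 + 11 = 19.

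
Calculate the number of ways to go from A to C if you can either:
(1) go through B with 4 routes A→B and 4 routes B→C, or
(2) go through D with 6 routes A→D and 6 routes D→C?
Route via B: 4×4=16. Route via D: 6×6=36. Total: 52.

Answer: 52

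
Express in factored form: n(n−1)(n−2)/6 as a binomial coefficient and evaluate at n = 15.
C(n,3); C(15,3) = 455

Solution: n(n−1)(n−2)/6 = n!/(3!(n−3)!) = C(n,3). At n = 15: C(15,3) = 455.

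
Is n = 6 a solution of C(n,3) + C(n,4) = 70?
No

C(6,3) + C(6,4) = 20 + 15 = 35, which does not equal 70.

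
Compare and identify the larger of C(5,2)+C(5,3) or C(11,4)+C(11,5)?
First=20, Second=792.
Final answer: C(11,4)+C(11,5)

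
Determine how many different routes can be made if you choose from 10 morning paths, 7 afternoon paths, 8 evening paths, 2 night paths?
1,120

Working:
By the multiplication principle: 10 × 7 × 8 × 2 = 1,120.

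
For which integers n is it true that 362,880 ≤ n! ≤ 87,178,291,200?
9, 10, 11, 12, 13, 14

Explanation: n! is strictly increasing; 9! = 362,880 and 14! = 87,178,291,200, so valid n = 9, 10, 11, 12, 13, 14.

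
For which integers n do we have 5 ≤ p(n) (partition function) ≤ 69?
4, 5, 6, 7, 8, 9, 10, 11

Reasoning: Tabulating p(n) via p(n) = p(n−1) + p(n−2) − p(n−5) − p(n−7) + …: p(3)=3; p(4)=5; p(5)=7; p(6)=11; p(7)=15; p(8)=22; p(9)=30; p(10)=42; p(11)=56; p(12)=77. So valid n = 4, 5, 6, 7, 8, 9, 10, 11.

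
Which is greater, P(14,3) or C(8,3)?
P(14,3)=2,184, C(8,3)=56.

Answer: P(14,3)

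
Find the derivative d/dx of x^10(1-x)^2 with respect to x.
Product rule: 10x^{9}(1-x)^{2} + x^10·(-2)(1-x)^{1}.
Final answer: 10x^9(1-x)^2 - 2x^10(1-x)^1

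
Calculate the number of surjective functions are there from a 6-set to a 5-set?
1,800

Working:
Onto functions = 5! × S(6,5)
First compute S(6,5) via recurrence:
Using the Stirling recurrence: S(n,k) = k·S(n-1,k) + S(n-1,k-1)
S(6,5) = 5·S(5,5) + S(5,4)
         = 5·1 + 10
         = 5 + 10
         = 15
Then: 120 × 15 = 1,800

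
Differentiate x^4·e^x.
(4x^3 + x^4)e^x
Product rule: d/dx[x^4]·e^x + x^4·d/dx[e^x] = 4x^{3}e^x + x^4e^x.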